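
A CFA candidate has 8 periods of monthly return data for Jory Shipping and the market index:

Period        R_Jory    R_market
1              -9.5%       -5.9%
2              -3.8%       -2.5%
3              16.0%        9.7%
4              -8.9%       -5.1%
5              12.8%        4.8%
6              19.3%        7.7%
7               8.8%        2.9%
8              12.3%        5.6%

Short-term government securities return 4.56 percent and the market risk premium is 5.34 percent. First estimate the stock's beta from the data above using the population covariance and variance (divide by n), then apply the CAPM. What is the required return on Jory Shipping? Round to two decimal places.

Mean R_i = (-9.5 − 3.8 + 16.0 − 8.9 + 12.8 + 19.3 + 8.8 + 12.3) / 8 = 5.8750%
Mean R_m = (-5.9 − 2.5 + 9.7 − 5.1 + 4.8 + 7.7 + 2.9 + 5.6) / 8 = 2.1500%
Σ(R_i − R̄_i)(R_m − R̄_m) = 469.5400  ⇒  Cov = 469.5400 / 8 = 58.6925
Σ(R_m − R̄_m)² = 246.2800  ⇒  Var(R_m) = 246.2800 / 8 = 30.7850
β = Cov / Var(R_m) = 58.6925 / 30.7850 = 1.9065
E(R) = R_f + β × MRP = 4.56% + 1.9065 × 5.34% = 14.74%

14.74%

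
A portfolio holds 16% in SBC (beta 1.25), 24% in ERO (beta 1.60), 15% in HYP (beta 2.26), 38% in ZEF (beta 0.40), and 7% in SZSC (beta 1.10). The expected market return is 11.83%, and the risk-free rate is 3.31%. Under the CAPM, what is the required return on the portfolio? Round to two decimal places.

β_P = Σ w_i β_i = 0.16×1.25 + 0.24×1.60 + 0.15×2.26 + 0.38×0.40 + 0.07×1.10 = 1.1520
MRP = 11.83% − 3.31% = 8.52%
E(R_P) = R_f + β_P × MRP = 3.31% + 1.1520 × 8.52% = 13.13%

13.13%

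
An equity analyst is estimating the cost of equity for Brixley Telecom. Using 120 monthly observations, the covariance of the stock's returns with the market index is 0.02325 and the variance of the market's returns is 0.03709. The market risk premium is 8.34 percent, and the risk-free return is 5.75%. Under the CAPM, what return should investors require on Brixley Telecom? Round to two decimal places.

β = Cov(R_i, R_m) / Var(R_m) = 0.02325 / 0.03709 = 0.6269
E(R) = R_f + β × MRP = 5.75% + 0.6269 × 8.34% = 10.98%

10.98%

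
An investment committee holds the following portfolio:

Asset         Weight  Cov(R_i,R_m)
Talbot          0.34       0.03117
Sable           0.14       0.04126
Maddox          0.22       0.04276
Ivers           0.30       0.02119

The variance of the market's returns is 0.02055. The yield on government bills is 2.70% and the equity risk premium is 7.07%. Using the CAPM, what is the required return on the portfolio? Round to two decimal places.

13.76%

β_Talbot = 0.03117 / 0.02055 = 1.5168
β_Sable = 0.04126 / 0.02055 = 2.0078
β_Maddox = 0.04276 / 0.02055 = 2.0808
β_Ivers = 0.02119 / 0.02055 = 1.0311
β_P = Σ w_i β_i = 0.34×1.5168 + 0.14×2.0078 + 0.22×2.0808 + 0.30×1.0311 = 1.5639
E(R_P) = R_f + β_P × MRP = 2.70% + 1.5639 × 7.07% = 13.76%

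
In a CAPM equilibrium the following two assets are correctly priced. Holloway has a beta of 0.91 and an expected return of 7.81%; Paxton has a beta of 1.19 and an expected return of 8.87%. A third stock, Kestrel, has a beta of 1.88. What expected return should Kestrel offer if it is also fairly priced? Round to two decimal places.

MRP (SML slope) = (8.87% − 7.81%) / (1.19 − 0.91) = 1.06% / 0.28 = 3.7857%
R_f (intercept) = 7.81% − 0.91 × 3.7857% = 4.3650%
E(R_Kestrel) = R_f + β × MRP = 4.3650% + 1.88 × 3.7857% = 11.48%

11.48%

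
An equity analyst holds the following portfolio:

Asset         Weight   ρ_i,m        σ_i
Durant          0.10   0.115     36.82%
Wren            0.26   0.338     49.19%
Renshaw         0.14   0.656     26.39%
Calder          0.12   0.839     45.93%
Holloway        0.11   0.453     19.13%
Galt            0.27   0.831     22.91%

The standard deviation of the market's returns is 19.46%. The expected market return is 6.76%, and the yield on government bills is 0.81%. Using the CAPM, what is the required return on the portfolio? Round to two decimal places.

β_Durant = 0.115 × 36.82% / 19.46% = 0.2176
β_Wren = 0.338 × 49.19% / 19.46% = 0.8544
β_Renshaw = 0.656 × 26.39% / 19.46% = 0.8896
β_Calder = 0.839 × 45.93% / 19.46% = 1.9802
β_Holloway = 0.453 × 19.13% / 19.46% = 0.4453
β_Galt = 0.831 × 22.91% / 19.46% = 0.9783
β_P = Σ w_i β_i = 0.10×0.2176 + 0.26×0.8544 + 0.14×0.8896 + 0.12×1.9802 + 0.11×0.4453 + 0.27×0.9783 = 0.9192
MRP = 6.76% − 0.81% = 5.95%
E(R_P) = R_f + β_P × MRP = 0.81% + 0.9192 × 5.95% = 6.28%

6.28%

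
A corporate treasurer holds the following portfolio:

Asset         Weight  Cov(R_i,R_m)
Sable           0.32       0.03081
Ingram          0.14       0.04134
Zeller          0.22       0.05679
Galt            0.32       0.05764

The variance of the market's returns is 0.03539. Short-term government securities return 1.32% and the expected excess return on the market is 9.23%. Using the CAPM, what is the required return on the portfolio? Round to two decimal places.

13.47%

β_Sable = 0.03081 / 0.03539 = 0.8706
β_Ingram = 0.04134 / 0.03539 = 1.1681
β_Zeller = 0.05679 / 0.03539 = 1.6047
β_Galt = 0.05764 / 0.03539 = 1.6287
β_P = Σ w_i β_i = 0.32×0.8706 + 0.14×1.1681 + 0.22×1.6047 + 0.32×1.6287 = 1.3163
E(R_P) = R_f + β_P × MRP = 1.32% + 1.3163 × 9.23% = 13.47%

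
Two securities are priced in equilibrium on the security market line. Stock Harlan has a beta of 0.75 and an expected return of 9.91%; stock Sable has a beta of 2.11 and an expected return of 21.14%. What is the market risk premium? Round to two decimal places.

Both satisfy E(R) = R_f + β·MRP, so the slope of the SML is
MRP = (21.14% − 9.91%) / (2.11 − 0.75) = 11.23% / 1.36 = 8.2574%

8.26%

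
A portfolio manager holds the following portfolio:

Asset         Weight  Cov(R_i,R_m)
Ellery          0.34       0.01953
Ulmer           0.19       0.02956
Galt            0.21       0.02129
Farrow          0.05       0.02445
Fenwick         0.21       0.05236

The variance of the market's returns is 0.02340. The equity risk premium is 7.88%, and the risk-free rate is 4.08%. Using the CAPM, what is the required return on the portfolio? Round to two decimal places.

β_Ellery = 0.01953 / 0.02340 = 0.8346
β_Ulmer = 0.02956 / 0.02340 = 1.2632
β_Galt = 0.02129 / 0.02340 = 0.9098
β_Farrow = 0.02445 / 0.02340 = 1.0449
β_Fenwick = 0.05236 / 0.02340 = 2.2376
β_P = Σ w_i β_i = 0.34×0.8346 + 0.19×1.2632 + 0.21×0.9098 + 0.05×1.0449 + 0.21×2.2376 = 1.2370
E(R_P) = R_f + β_P × MRP = 4.08% + 1.2370 × 7.88% = 13.83%

13.83%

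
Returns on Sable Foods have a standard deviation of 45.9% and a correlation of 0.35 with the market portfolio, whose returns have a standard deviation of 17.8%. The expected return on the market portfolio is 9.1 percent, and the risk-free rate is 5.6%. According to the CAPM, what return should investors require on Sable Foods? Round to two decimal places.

β = ρ × σ_i / σ_m = 0.35 × 45.9% / 17.8% = 0.9025
MRP = 9.1% − 5.6% = 3.50%
E(R) = 5.6% + 0.9025 × 3.5% = 8.76%

8.76%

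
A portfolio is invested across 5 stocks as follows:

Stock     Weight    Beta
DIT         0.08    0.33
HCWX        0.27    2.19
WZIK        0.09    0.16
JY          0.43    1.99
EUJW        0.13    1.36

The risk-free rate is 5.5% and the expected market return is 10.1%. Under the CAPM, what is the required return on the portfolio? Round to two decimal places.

β_P = Σ w_i β_i = 0.08×0.33 + 0.27×2.19 + 0.09×0.16 + 0.43×1.99 + 0.13×1.36 = 1.6646
MRP = 10.1% − 5.5% = 4.60%
E(R_P) = R_f + β_P × MRP = 5.5% + 1.6646 × 4.6% = 13.16%

13.16%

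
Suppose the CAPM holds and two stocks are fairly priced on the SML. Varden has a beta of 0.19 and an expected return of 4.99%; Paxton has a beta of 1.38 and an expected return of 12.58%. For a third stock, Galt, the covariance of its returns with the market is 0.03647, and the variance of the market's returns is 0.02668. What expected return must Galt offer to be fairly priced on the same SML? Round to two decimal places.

MRP = (12.58% − 4.99%) / (1.38 − 0.19) = 6.3782%
R_f = 4.99% − 0.19 × 6.3782% = 3.7781%
β_Galt = Cov / Var(R_m) = 0.03647 / 0.02668 = 1.3669
E(R_Galt) = R_f + β × MRP = 3.7781% + 1.3669 × 6.3782% = 12.50%

12.50%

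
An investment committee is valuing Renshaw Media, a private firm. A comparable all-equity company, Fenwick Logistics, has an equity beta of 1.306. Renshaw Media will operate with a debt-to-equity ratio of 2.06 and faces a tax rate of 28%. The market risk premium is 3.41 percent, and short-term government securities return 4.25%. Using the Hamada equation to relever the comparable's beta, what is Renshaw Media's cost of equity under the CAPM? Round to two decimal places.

15.31%

β_L = β_U × [1 + (1 − t)(D/E)] = 1.306 × [1 + (1 − 0.28) × 2.06]
    = 1.306 × [1 + 0.72 × 2.06] = 1.306 × 2.4832 = 3.2431
E(R) = R_f + β_L × MRP = 4.25% + 3.2431 × 3.41% = 15.31%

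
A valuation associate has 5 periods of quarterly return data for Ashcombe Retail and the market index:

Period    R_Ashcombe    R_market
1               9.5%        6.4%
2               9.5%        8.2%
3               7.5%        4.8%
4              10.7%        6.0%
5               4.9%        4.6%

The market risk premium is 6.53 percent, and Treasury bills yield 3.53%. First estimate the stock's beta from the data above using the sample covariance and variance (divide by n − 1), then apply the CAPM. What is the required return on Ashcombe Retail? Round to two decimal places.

10.40%

Mean R_i = (9.5 + 9.5 + 7.5 + 10.7 + 4.9) / 5 = 8.4200%
Mean R_m = (6.4 + 8.2 + 4.8 + 6.0 + 4.6) / 5 = 6.0000%
Σ(R_i − R̄_i)(R_m − R̄_m) = 8.8400  ⇒  Cov = 8.8400 / 4 = 2.2100
Σ(R_m − R̄_m)² = 8.4000  ⇒  Var(R_m) = 8.4000 / 4 = 2.1000
β = Cov / Var(R_m) = 2.2100 / 2.1000 = 1.0524
E(R) = R_f + β × MRP = 3.53% + 1.0524 × 6.53% = 10.40%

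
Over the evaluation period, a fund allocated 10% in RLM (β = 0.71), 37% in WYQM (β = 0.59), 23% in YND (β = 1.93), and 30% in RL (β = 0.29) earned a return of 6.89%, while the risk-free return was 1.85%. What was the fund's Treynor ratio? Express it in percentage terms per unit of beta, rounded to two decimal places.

6.14%

β_P = 0.10×0.71 + 0.37×0.59 + 0.23×1.93 + 0.30×0.29 = 0.8202
Treynor = (R_P − R_f) / β_P = (6.89% − 1.85%) / 0.8202 = 5.04% / 0.8202 = 6.14%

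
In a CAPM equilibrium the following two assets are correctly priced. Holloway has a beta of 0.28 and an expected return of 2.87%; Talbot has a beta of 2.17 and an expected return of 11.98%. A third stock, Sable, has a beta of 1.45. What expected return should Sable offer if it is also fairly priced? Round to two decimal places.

8.51%

MRP (SML slope) = (11.98% − 2.87%) / (2.17 − 0.28) = 9.11% / 1.89 = 4.8201%
R_f (intercept) = 2.87% − 0.28 × 4.8201% = 1.5204%
E(R_Sable) = R_f + β × MRP = 1.5204% + 1.45 × 4.8201% = 8.51%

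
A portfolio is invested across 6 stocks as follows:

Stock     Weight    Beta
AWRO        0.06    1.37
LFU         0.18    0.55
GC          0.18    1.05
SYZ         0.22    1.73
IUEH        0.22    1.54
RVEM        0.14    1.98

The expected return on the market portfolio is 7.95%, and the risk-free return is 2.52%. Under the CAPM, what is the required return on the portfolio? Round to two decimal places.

β_P = Σ w_i β_i = 0.06×1.37 + 0.18×0.55 + 0.18×1.05 + 0.22×1.73 + 0.22×1.54 + 0.14×1.98 = 1.3668
MRP = 7.95% − 2.52% = 5.43%
E(R_P) = R_f + β_P × MRP = 2.52% + 1.3668 × 5.43% = 9.94%

9.94%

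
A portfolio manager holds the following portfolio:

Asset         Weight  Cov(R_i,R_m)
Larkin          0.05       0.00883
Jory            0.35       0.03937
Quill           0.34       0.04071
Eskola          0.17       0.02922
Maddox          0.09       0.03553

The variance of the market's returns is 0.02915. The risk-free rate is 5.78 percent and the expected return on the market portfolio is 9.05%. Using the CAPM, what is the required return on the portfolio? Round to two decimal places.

β_Larkin = 0.00883 / 0.02915 = 0.3029
β_Jory = 0.03937 / 0.02915 = 1.3506
β_Quill = 0.04071 / 0.02915 = 1.3966
β_Eskola = 0.02922 / 0.02915 = 1.0024
β_Maddox = 0.03553 / 0.02915 = 1.2189
β_P = Σ w_i β_i = 0.05×0.3029 + 0.35×1.3506 + 0.34×1.3966 + 0.17×1.0024 + 0.09×1.2189 = 1.2428
MRP = 9.05% − 5.78% = 3.27%
E(R_P) = R_f + β_P × MRP = 5.78% + 1.2428 × 3.27% = 9.84%

9.84%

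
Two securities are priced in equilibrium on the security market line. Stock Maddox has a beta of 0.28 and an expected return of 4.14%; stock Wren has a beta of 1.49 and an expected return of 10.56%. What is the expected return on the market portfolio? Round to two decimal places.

7.96%

Both satisfy E(R) = R_f + β·MRP, so the slope of the SML is
MRP = (10.56% − 4.14%) / (1.49 − 0.28) = 6.42% / 1.21 = 5.3058%
R_f = E(R_Maddox) − β_Maddox·MRP = 4.14% − 0.28 × 5.3058% = 2.6544%
E(R_m) = R_f + MRP = 2.6544% + 5.3058% = 7.96%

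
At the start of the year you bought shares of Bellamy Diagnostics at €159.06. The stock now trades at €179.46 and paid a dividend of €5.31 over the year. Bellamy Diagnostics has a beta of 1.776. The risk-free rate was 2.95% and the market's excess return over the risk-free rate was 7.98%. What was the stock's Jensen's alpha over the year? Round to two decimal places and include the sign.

Realised HPR = (P1 + D1 − P0) / P0 = (179.46 + 5.31 − 159.06) / 159.06 = 25.71 / 159.06 = 16.1637%
CAPM required = R_f + β·MRP = 2.95% + 1.776 × 7.98% = 17.12248%
α = realised − required = 16.1637% − 17.12248% = -0.96%

-0.96%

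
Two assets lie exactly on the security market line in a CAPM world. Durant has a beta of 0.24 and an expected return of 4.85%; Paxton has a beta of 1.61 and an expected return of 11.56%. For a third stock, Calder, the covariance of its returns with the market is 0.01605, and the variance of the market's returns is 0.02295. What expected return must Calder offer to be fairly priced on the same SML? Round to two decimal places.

7.10%

MRP = (11.56% − 4.85%) / (1.61 − 0.24) = 4.8978%
R_f = 4.85% − 0.24 × 4.8978% = 3.6745%
β_Calder = Cov / Var(R_m) = 0.01605 / 0.02295 = 0.6993
E(R_Calder) = R_f + β × MRP = 3.6745% + 0.6993 × 4.8978% = 7.10%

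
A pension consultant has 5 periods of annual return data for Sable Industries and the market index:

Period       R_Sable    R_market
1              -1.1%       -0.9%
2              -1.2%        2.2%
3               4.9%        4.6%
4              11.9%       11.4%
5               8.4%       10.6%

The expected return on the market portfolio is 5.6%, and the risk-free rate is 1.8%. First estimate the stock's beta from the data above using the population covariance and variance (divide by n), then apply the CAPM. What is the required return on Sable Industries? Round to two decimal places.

5.75%

Mean R_i = (-1.1 − 1.2 + 4.9 + 11.9 + 8.4) / 5 = 4.5800%
Mean R_m = (-0.9 + 2.2 + 4.6 + 11.4 + 10.6) / 5 = 5.5800%
Σ(R_i − R̄_i)(R_m − R̄_m) = 117.8080  ⇒  Cov = 117.8080 / 5 = 23.5616
Σ(R_m − R̄_m)² = 113.4480  ⇒  Var(R_m) = 113.4480 / 5 = 22.6896
β = Cov / Var(R_m) = 23.5616 / 22.6896 = 1.0384
MRP = 5.6% − 1.8% = 3.80%
E(R) = R_f + β × MRP = 1.8% + 1.0384 × 3.8% = 5.75%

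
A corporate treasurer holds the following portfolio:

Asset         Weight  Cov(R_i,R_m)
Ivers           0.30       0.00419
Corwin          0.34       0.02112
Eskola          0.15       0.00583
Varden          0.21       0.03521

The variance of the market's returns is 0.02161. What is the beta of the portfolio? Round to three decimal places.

0.773

β_Ivers = 0.00419 / 0.02161 = 0.1939
β_Corwin = 0.02112 / 0.02161 = 0.9773
β_Eskola = 0.00583 / 0.02161 = 0.2698
β_Varden = 0.03521 / 0.02161 = 1.6293
β_P = Σ w_i β_i = 0.30×0.1939 + 0.34×0.9773 + 0.15×0.2698 + 0.21×1.6293 = 0.7731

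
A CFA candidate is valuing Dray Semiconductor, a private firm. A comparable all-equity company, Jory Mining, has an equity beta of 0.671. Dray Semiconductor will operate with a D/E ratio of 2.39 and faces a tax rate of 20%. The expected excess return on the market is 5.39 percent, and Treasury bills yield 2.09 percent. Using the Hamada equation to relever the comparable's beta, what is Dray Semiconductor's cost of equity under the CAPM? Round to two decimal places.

12.62%

β_L = β_U × [1 + (1 − t)(D/E)] = 0.671 × [1 + (1 − 0.20) × 2.39]
    = 0.671 × [1 + 0.80 × 2.39] = 0.671 × 2.9120 = 1.9540
E(R) = R_f + β_L × MRP = 2.09% + 1.9540 × 5.39% = 12.62%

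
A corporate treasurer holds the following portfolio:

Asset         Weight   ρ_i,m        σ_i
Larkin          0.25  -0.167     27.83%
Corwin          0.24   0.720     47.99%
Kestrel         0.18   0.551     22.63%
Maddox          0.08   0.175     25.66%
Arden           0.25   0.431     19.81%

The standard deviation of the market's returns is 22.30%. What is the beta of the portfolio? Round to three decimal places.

β_Larkin = -0.167 × 27.83% / 22.30% = -0.2084
β_Corwin = 0.720 × 47.99% / 22.30% = 1.5495
β_Kestrel = 0.551 × 22.63% / 22.30% = 0.5592
β_Maddox = 0.175 × 25.66% / 22.30% = 0.2014
β_Arden = 0.431 × 19.81% / 22.30% = 0.3829
β_P = Σ w_i β_i = 0.25×-0.2084 + 0.24×1.5495 + 0.18×0.5592 + 0.08×0.2014 + 0.25×0.3829 = 0.5323

0.532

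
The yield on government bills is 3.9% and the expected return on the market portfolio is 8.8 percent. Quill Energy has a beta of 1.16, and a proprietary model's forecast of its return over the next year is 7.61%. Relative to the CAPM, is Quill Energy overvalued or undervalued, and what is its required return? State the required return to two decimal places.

MRP = 8.8% − 3.9% = 4.90%
Required return = R_f + β·MRP = 3.9% + 1.16 × 4.9% = 9.58%
Forecast 7.61% < required 9.58% → the stock plots below the SML → overvalued.

Overvalued; required return 9.58%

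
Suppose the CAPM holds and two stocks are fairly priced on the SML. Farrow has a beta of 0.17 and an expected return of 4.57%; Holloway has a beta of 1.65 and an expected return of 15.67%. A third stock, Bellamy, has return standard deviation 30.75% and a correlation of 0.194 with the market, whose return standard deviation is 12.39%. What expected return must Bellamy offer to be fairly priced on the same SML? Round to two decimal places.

MRP = (15.67% − 4.57%) / (1.65 − 0.17) = 7.5000%
R_f = 4.57% − 0.17 × 7.5000% = 3.2950%
β_Bellamy = ρ·σ_i/σ_m = 0.194 × 30.75 / 12.39 = 0.4815
E(R_Bellamy) = R_f + β × MRP = 3.2950% + 0.4815 × 7.5000% = 6.91%

6.91%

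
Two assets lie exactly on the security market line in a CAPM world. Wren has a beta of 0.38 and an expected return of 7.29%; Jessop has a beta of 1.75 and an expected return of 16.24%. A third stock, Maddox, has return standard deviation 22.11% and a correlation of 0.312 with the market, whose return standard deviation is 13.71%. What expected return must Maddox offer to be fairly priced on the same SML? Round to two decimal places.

MRP = (16.24% − 7.29%) / (1.75 − 0.38) = 6.5328%
R_f = 7.29% − 0.38 × 6.5328% = 4.8075%
β_Maddox = ρ·σ_i/σ_m = 0.312 × 22.11 / 13.71 = 0.5032
E(R_Maddox) = R_f + β × MRP = 4.8075% + 0.5032 × 6.5328% = 8.09%

8.09%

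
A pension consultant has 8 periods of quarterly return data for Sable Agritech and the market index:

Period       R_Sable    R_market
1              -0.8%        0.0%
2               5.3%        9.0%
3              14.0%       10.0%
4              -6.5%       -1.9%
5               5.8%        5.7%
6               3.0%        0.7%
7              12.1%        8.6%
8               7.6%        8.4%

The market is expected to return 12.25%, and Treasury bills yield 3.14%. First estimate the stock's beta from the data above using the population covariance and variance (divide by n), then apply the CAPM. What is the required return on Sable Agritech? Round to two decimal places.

14.63%

Mean R_i = (-0.8 + 5.3 + 14.0 − 6.5 + 5.8 + 3.0 + 12.1 + 7.6) / 8 = 5.0625%
Mean R_m = (0.0 + 9.0 + 10.0 − 1.9 + 5.7 + 0.7 + 8.6 + 8.4) / 8 = 5.0625%
Σ(R_i − R̄_i)(R_m − R̄_m) = 198.0788  ⇒  Cov = 198.0788 / 8 = 24.7599
Σ(R_m − R̄_m)² = 157.0788  ⇒  Var(R_m) = 157.0788 / 8 = 19.6349
β = Cov / Var(R_m) = 24.7599 / 19.6349 = 1.2610
MRP = 12.25% − 3.14% = 9.11%
E(R) = R_f + β × MRP = 3.14% + 1.2610 × 9.11% = 14.63%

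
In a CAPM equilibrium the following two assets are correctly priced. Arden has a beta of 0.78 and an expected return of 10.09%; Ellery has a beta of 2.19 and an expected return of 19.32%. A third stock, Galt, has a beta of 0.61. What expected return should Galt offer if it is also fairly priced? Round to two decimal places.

MRP (SML slope) = (19.32% − 10.09%) / (2.19 − 0.78) = 9.23% / 1.41 = 6.5461%
R_f (intercept) = 10.09% − 0.78 × 6.5461% = 4.9840%
E(R_Galt) = R_f + β × MRP = 4.9840% + 0.61 × 6.5461% = 8.98%

8.98%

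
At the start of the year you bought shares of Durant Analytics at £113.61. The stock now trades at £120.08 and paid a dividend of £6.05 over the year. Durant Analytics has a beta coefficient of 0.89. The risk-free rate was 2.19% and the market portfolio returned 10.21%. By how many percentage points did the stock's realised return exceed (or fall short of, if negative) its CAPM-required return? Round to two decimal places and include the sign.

Realised HPR = (P1 + D1 − P0) / P0 = (120.08 + 6.05 − 113.61) / 113.61 = 12.52 / 113.61 = 11.0202%
MRP = 10.21% − 2.19% = 8.02%
CAPM required = R_f + β·MRP = 2.19% + 0.89 × 8.02% = 9.3278%
α = realised − required = 11.0202% − 9.3278% = +1.69%

+1.69%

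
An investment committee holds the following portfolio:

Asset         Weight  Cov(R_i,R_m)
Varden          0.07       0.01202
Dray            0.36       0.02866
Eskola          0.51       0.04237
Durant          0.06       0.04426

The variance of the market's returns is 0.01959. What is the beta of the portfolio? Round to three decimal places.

β_Varden = 0.01202 / 0.01959 = 0.6136
β_Dray = 0.02866 / 0.01959 = 1.4630
β_Eskola = 0.04237 / 0.01959 = 2.1628
β_Durant = 0.04426 / 0.01959 = 2.2593
β_P = Σ w_i β_i = 0.07×0.6136 + 0.36×1.4630 + 0.51×2.1628 + 0.06×2.2593 = 1.8082

1.808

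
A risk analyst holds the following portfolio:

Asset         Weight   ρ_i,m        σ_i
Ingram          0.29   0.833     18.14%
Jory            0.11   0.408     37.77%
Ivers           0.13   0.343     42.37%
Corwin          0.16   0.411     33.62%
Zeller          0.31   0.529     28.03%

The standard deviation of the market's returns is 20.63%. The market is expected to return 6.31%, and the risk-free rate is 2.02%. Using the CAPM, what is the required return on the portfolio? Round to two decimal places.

β_Ingram = 0.833 × 18.14% / 20.63% = 0.7325
β_Jory = 0.408 × 37.77% / 20.63% = 0.7470
β_Ivers = 0.343 × 42.37% / 20.63% = 0.7045
β_Corwin = 0.411 × 33.62% / 20.63% = 0.6698
β_Zeller = 0.529 × 28.03% / 20.63% = 0.7188
β_P = Σ w_i β_i = 0.29×0.7325 + 0.11×0.7470 + 0.13×0.7045 + 0.16×0.6698 + 0.31×0.7188 = 0.7162
MRP = 6.31% − 2.02% = 4.29%
E(R_P) = R_f + β_P × MRP = 2.02% + 0.7162 × 4.29% = 5.09%

5.09%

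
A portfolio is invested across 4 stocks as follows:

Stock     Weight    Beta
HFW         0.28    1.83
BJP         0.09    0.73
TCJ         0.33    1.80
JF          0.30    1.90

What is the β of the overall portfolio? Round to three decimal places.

β_P = Σ w_i β_i = 0.28×1.83 + 0.09×0.73 + 0.33×1.80 + 0.30×1.90 = 1.7421

1.742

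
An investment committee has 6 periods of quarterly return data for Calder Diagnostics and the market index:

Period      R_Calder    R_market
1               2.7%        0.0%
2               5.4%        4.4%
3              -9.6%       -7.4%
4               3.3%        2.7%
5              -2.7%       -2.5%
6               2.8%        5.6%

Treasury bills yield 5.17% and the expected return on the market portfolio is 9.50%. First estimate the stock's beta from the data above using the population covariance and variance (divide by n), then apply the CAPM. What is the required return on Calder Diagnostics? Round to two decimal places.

9.78%

Mean R_i = (2.7 + 5.4 − 9.6 + 3.3 − 2.7 + 2.8) / 6 = 0.3167%
Mean R_m = (0.0 + 4.4 − 7.4 + 2.7 − 2.5 + 5.6) / 6 = 0.4667%
Σ(R_i − R̄_i)(R_m − R̄_m) = 125.2533  ⇒  Cov = 125.2533 / 6 = 20.8756
Σ(R_m − R̄_m)² = 117.7133  ⇒  Var(R_m) = 117.7133 / 6 = 19.6189
β = Cov / Var(R_m) = 20.8756 / 19.6189 = 1.0641
MRP = 9.50% − 5.17% = 4.33%
E(R) = R_f + β × MRP = 5.17% + 1.0641 × 4.33% = 9.78%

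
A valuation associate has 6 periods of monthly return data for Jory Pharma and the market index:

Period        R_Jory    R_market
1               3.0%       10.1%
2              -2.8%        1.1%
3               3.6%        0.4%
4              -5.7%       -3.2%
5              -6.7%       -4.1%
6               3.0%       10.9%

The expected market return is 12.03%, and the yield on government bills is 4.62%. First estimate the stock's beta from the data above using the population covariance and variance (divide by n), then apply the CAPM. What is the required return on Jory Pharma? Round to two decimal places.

8.88%

Mean R_i = (3.0 − 2.8 + 3.6 − 5.7 − 6.7 + 3.0) / 6 = -0.9333%
Mean R_m = (10.1 + 1.1 + 0.4 − 3.2 − 4.1 + 10.9) / 6 = 2.5333%
Σ(R_i − R̄_i)(R_m − R̄_m) = 121.2567  ⇒  Cov = 121.2567 / 6 = 20.2095
Σ(R_m − R̄_m)² = 210.7333  ⇒  Var(R_m) = 210.7333 / 6 = 35.1222
β = Cov / Var(R_m) = 20.2095 / 35.1222 = 0.5754
MRP = 12.03% − 4.62% = 7.41%
E(R) = R_f + β × MRP = 4.62% + 0.5754 × 7.41% = 8.88%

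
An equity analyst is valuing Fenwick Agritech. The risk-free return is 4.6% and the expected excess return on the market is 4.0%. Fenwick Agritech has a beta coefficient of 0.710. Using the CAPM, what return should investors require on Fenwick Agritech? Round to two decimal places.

E(R) = R_f + β × MRP = 4.6% + 0.710 × 4.0% = 7.44%

7.44%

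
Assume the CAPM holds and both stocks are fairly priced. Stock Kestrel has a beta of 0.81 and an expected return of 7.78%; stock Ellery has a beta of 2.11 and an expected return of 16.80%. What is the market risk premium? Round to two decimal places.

6.94%

Both satisfy E(R) = R_f + β·MRP, so the slope of the SML is
MRP = (16.80% − 7.78%) / (2.11 − 0.81) = 9.02% / 1.30 = 6.9385%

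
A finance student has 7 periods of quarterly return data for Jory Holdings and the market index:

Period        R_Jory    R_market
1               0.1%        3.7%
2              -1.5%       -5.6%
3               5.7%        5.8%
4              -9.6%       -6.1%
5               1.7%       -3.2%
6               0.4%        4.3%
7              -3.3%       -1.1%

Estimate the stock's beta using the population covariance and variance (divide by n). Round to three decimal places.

Mean R_i = (0.1 − 1.5 + 5.7 − 9.6 + 1.7 + 0.4 − 3.3) / 7 = -0.9286%
Mean R_m = (3.7 − 5.6 + 5.8 − 6.1 − 3.2 + 4.3 − 1.1) / 7 = -0.3143%
Σ(R_i − R̄_i)(R_m − R̄_m) = 98.2571  ⇒  Cov = 98.2571 / 7 = 14.0367
Σ(R_m − R̄_m)² = 145.1486  ⇒  Var(R_m) = 145.1486 / 7 = 20.7355
β = Cov / Var(R_m) = 14.0367 / 20.7355 = 0.6769

0.677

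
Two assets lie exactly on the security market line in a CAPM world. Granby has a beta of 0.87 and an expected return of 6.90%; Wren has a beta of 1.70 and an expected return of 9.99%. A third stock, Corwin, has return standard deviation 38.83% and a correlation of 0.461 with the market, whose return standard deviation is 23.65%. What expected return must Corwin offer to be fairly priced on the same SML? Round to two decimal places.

MRP = (9.99% − 6.90%) / (1.70 − 0.87) = 3.7229%
R_f = 6.90% − 0.87 × 3.7229% = 3.6611%
β_Corwin = ρ·σ_i/σ_m = 0.461 × 38.83 / 23.65 = 0.7569
E(R_Corwin) = R_f + β × MRP = 3.6611% + 0.7569 × 3.7229% = 6.48%

6.48%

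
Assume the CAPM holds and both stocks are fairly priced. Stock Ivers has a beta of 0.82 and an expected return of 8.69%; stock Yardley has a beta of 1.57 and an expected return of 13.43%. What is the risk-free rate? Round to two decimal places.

3.51%

Both satisfy E(R) = R_f + β·MRP, so the slope of the SML is
MRP = (13.43% − 8.69%) / (1.57 − 0.82) = 4.74% / 0.75 = 6.3200%
R_f = E(R_Ivers) − β_Ivers·MRP = 8.69% − 0.82 × 6.3200% = 3.5076%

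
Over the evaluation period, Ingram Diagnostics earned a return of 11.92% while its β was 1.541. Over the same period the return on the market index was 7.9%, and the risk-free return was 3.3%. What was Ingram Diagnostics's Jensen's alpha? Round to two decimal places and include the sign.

+1.53%

Market excess return = 7.9% − 3.3% = 4.60%
CAPM benchmark = R_f + β(R_m − R_f) = 3.3% + 1.541 × 4.6% = 10.3886%
α = actual − benchmark = 11.92% − 10.3886% = +1.53%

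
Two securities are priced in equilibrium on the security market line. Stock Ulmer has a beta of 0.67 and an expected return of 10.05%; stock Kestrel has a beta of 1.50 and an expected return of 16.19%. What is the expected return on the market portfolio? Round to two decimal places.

12.49%

Both satisfy E(R) = R_f + β·MRP, so the slope of the SML is
MRP = (16.19% − 10.05%) / (1.50 − 0.67) = 6.14% / 0.83 = 7.3976%
R_f = E(R_Ulmer) − β_Ulmer·MRP = 10.05% − 0.67 × 7.3976% = 5.0936%
E(R_m) = R_f + MRP = 5.0936% + 7.3976% = 12.49%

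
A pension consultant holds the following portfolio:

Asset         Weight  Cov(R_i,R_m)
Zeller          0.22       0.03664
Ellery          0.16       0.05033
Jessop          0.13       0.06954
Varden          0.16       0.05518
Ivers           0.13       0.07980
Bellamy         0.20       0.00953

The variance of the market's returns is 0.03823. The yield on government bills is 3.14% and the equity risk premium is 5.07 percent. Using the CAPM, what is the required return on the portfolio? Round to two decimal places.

9.28%

β_Zeller = 0.03664 / 0.03823 = 0.9584
β_Ellery = 0.05033 / 0.03823 = 1.3165
β_Jessop = 0.06954 / 0.03823 = 1.8190
β_Varden = 0.05518 / 0.03823 = 1.4434
β_Ivers = 0.07980 / 0.03823 = 2.0874
β_Bellamy = 0.00953 / 0.03823 = 0.2493
β_P = Σ w_i β_i = 0.22×0.9584 + 0.16×1.3165 + 0.13×1.8190 + 0.16×1.4434 + 0.13×2.0874 + 0.20×0.2493 = 1.2101
E(R_P) = R_f + β_P × MRP = 3.14% + 1.2101 × 5.07% = 9.28%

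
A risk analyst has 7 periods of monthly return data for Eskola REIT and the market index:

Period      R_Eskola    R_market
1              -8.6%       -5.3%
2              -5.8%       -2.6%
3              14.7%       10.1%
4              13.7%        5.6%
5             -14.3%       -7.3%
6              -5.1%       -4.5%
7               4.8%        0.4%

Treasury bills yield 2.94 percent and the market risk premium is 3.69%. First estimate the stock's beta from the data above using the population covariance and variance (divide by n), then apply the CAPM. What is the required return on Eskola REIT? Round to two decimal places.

9.32%

Mean R_i = (-8.6 − 5.8 + 14.7 + 13.7 − 14.3 − 5.1 + 4.8) / 7 = -0.0857%
Mean R_m = (-5.3 − 2.6 + 10.1 + 5.6 − 7.3 − 4.5 + 0.4) / 7 = -0.5143%
Σ(R_i − R̄_i)(R_m − R̄_m) = 414.8014  ⇒  Cov = 414.8014 / 7 = 59.2573
Σ(R_m − R̄_m)² = 240.0686  ⇒  Var(R_m) = 240.0686 / 7 = 34.2955
β = Cov / Var(R_m) = 59.2573 / 34.2955 = 1.7278
E(R) = R_f + β × MRP = 2.94% + 1.7278 × 3.69% = 9.32%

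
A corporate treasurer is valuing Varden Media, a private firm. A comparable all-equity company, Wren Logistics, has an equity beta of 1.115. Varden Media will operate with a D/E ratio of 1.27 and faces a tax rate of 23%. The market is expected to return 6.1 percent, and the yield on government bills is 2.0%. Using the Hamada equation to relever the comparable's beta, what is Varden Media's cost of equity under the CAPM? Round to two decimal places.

11.04%

β_L = β_U × [1 + (1 − t)(D/E)] = 1.115 × [1 + (1 − 0.23) × 1.27]
    = 1.115 × [1 + 0.77 × 1.27] = 1.115 × 1.9779 = 2.2054
MRP = 6.1% − 2.0% = 4.10%
E(R) = R_f + β_L × MRP = 2.0% + 2.2054 × 4.1% = 11.04%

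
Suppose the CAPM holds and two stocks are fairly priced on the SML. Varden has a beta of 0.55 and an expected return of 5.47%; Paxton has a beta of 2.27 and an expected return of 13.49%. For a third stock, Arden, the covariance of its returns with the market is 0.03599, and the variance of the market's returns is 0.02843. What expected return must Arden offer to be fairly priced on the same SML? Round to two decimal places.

MRP = (13.49% − 5.47%) / (2.27 − 0.55) = 4.6628%
R_f = 5.47% − 0.55 × 4.6628% = 2.9055%
β_Arden = Cov / Var(R_m) = 0.03599 / 0.02843 = 1.2659
E(R_Arden) = R_f + β × MRP = 2.9055% + 1.2659 × 4.6628% = 8.81%

8.81%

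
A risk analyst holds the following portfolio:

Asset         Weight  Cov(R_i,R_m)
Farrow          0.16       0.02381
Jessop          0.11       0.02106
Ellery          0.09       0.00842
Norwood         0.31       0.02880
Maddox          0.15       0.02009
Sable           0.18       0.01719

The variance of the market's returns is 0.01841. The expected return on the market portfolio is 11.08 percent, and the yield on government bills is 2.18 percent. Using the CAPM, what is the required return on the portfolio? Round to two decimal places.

β_Farrow = 0.02381 / 0.01841 = 1.2933
β_Jessop = 0.02106 / 0.01841 = 1.1439
β_Ellery = 0.00842 / 0.01841 = 0.4574
β_Norwood = 0.02880 / 0.01841 = 1.5644
β_Maddox = 0.02009 / 0.01841 = 1.0913
β_Sable = 0.01719 / 0.01841 = 0.9337
β_P = Σ w_i β_i = 0.16×1.2933 + 0.11×1.1439 + 0.09×0.4574 + 0.31×1.5644 + 0.15×1.0913 + 0.18×0.9337 = 1.1906
MRP = 11.08% − 2.18% = 8.90%
E(R_P) = R_f + β_P × MRP = 2.18% + 1.1906 × 8.90% = 12.78%

12.78%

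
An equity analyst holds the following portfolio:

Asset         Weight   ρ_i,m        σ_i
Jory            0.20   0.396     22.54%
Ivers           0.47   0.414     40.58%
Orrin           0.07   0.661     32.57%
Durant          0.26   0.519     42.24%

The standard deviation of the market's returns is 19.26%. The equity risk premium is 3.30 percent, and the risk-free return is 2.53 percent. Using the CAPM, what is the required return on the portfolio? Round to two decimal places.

β_Jory = 0.396 × 22.54% / 19.26% = 0.4634
β_Ivers = 0.414 × 40.58% / 19.26% = 0.8723
β_Orrin = 0.661 × 32.57% / 19.26% = 1.1178
β_Durant = 0.519 × 42.24% / 19.26% = 1.1382
β_P = Σ w_i β_i = 0.20×0.4634 + 0.47×0.8723 + 0.07×1.1178 + 0.26×1.1382 = 0.8768
E(R_P) = R_f + β_P × MRP = 2.53% + 0.8768 × 3.30% = 5.42%

5.42%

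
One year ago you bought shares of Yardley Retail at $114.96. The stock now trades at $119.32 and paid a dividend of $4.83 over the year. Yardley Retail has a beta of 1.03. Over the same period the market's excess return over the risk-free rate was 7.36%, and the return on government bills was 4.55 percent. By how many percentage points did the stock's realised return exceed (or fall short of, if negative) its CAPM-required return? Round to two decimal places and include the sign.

-4.14%

Realised HPR = (P1 + D1 − P0) / P0 = (119.32 + 4.83 − 114.96) / 114.96 = 9.19 / 114.96 = 7.9941%
CAPM required = R_f + β·MRP = 4.55% + 1.03 × 7.36% = 12.1308%
α = realised − required = 7.9941% − 12.1308% = -4.14%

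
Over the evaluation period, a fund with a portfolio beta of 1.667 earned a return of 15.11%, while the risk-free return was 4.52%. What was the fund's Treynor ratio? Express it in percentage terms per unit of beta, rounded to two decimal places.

Treynor = (R_P − R_f) / β_P = (15.11% − 4.52%) / 1.6670 = 10.59% / 1.6670 = 6.35%

6.35%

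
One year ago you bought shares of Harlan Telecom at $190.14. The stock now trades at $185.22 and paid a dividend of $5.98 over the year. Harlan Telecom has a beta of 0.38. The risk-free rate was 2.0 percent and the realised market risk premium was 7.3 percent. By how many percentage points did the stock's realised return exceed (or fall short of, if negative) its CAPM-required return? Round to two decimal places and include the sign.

-4.22%

Realised HPR = (P1 + D1 − P0) / P0 = (185.22 + 5.98 − 190.14) / 190.14 = 1.06 / 190.14 = 0.5575%
CAPM required = R_f + β·MRP = 2.0% + 0.38 × 7.3% = 4.7740%
α = realised − required = 0.5575% − 4.7740% = -4.22%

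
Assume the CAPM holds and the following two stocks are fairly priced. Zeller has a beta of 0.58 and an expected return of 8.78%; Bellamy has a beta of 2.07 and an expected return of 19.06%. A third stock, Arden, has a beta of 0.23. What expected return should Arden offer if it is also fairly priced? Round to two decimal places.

MRP (SML slope) = (19.06% − 8.78%) / (2.07 − 0.58) = 10.28% / 1.49 = 6.8993%
R_f (intercept) = 8.78% − 0.58 × 6.8993% = 4.7784%
E(R_Arden) = R_f + β × MRP = 4.7784% + 0.23 × 6.8993% = 6.37%

6.37%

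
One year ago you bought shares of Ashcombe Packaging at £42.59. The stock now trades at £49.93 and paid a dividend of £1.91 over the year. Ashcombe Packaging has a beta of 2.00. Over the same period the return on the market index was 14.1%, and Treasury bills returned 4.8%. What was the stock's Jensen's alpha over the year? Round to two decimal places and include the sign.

-1.68%

Realised HPR = (P1 + D1 − P0) / P0 = (49.93 + 1.91 − 42.59) / 42.59 = 9.25 / 42.59 = 21.7187%
MRP = 14.1% − 4.8% = 9.30%
CAPM required = R_f + β·MRP = 4.8% + 2.00 × 9.3% = 23.4000%
α = realised − required = 21.7187% − 23.4000% = -1.68%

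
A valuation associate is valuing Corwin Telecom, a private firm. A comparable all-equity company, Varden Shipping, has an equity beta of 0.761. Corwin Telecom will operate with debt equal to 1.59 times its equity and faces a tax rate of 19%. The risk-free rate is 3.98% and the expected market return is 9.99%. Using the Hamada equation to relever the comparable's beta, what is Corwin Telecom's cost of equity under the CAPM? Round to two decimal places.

β_L = β_U × [1 + (1 − t)(D/E)] = 0.761 × [1 + (1 − 0.19) × 1.59]
    = 0.761 × [1 + 0.81 × 1.59] = 0.761 × 2.2879 = 1.7411
MRP = 9.99% − 3.98% = 6.01%
E(R) = R_f + β_L × MRP = 3.98% + 1.7411 × 6.01% = 14.44%

14.44%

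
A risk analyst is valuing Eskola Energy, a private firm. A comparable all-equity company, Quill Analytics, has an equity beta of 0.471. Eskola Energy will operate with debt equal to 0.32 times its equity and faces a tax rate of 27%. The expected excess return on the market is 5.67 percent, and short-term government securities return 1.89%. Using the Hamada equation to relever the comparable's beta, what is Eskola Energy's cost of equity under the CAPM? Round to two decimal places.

5.18%

β_L = β_U × [1 + (1 − t)(D/E)] = 0.471 × [1 + (1 − 0.27) × 0.32]
    = 0.471 × [1 + 0.73 × 0.32] = 0.471 × 1.2336 = 0.5810
E(R) = R_f + β_L × MRP = 1.89% + 0.5810 × 5.67% = 5.18%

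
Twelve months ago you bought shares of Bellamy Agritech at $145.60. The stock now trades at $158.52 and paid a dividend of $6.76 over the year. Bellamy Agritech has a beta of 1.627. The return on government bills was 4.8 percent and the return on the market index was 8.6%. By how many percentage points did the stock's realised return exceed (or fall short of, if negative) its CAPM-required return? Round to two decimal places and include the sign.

+2.53%

Realised HPR = (P1 + D1 − P0) / P0 = (158.52 + 6.76 − 145.60) / 145.60 = 19.68 / 145.60 = 13.5165%
MRP = 8.6% − 4.8% = 3.80%
CAPM required = R_f + β·MRP = 4.8% + 1.627 × 3.8% = 10.9826%
α = realised − required = 13.5165% − 10.9826% = +2.53%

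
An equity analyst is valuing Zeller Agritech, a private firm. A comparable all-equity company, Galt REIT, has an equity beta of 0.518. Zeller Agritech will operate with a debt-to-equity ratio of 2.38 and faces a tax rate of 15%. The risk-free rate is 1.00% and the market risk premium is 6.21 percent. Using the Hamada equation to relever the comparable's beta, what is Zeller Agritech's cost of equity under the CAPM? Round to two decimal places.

10.72%

β_L = β_U × [1 + (1 − t)(D/E)] = 0.518 × [1 + (1 − 0.15) × 2.38]
    = 0.518 × [1 + 0.85 × 2.38] = 0.518 × 3.0230 = 1.5659
E(R) = R_f + β_L × MRP = 1.00% + 1.5659 × 6.21% = 10.72%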